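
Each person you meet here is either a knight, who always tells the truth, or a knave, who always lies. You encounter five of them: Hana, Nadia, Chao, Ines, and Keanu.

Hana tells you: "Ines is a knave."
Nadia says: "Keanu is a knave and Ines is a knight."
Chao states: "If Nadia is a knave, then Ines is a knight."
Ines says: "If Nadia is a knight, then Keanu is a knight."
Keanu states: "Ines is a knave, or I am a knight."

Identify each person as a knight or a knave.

Consider Hana. Suppose Hana is a knight.
Then no assignment of the remaining roles makes every statement match its speaker's type — contradiction.
So Hana is a knave.
Consider Nadia. Suppose Nadia is a knight.
Then no assignment of the remaining roles makes every statement match its speaker's type — contradiction.
So Nadia is a knave.
With that fixed, Ines's statement is true, so Ines is a knight.
With that fixed, Chao's statement is true, so Chao is a knight.
Consider Keanu. Suppose Keanu is a knave.
Then Nadia's statement comes out true, contradicting Nadia being a knave.
So Keanu is a knight.

Hana: knave, Nadia: knave, Chao: knight, Ines: knight, Keanu: knight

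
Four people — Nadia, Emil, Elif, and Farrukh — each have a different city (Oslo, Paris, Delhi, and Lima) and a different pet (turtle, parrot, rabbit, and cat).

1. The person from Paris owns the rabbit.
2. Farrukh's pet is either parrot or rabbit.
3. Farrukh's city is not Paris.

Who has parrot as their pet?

With clues 1–3, Elif, Emil, and Nadia are impossible for the one with pet parrot.
That leaves Farrukh.

Farrukh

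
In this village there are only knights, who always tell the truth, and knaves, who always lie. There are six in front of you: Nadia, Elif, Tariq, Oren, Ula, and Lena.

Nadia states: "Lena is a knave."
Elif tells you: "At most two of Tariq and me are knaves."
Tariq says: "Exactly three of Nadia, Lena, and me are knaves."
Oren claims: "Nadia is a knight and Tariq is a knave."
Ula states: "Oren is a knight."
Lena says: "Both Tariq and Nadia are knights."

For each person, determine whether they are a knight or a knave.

Regardless of anyone's role, Elif's statement is true, so Elif is a knight.
Consider Nadia. Suppose Nadia is a knave.
Then no assignment of the remaining roles makes every statement match its speaker's type — contradiction.
So Nadia is a knight.
With that fixed, Tariq's statement is false, so Tariq is a knave.
With that fixed, Oren's statement is true, so Oren is a knight.
With that fixed, Ula's statement is true, so Ula is a knight.
With that fixed, Lena's statement is false, so Lena is a knave.

Nadia: knight, Elif: knight, Tariq: knave, Oren: knight, Ula: knight, Lena: knave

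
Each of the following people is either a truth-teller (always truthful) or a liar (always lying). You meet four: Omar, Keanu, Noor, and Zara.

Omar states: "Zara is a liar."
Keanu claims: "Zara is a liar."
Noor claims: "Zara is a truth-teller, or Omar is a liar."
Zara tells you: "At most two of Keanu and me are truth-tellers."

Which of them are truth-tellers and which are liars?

Omar: liar, Keanu: liar, Noor: truth-teller, Zara: truth-teller

Regardless of anyone's role, Zara's statement is true, so Zara is a truth-teller.
With that fixed, Omar's statement is false, so Omar is a liar.
With that fixed, Keanu's statement is false, so Keanu is a liar.
With that fixed, Noor's statement is true, so Noor is a truth-teller.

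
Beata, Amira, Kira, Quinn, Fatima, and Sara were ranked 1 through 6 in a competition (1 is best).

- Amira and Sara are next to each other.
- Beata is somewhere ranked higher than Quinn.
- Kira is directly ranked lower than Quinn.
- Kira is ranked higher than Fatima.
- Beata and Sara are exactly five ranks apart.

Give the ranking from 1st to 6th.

From clues 1–2: Beata is in {1,2,3,4,5}.
From clues 1–3: Beata is in {1,2,3,4}.
From clues 1–4: Beata is in {1,3}.
From clues 1–5: Beata → rank 1, Quinn → rank 2, Kira → rank 3, Fatima → rank 4, Amira → rank 5, Sara → rank 6.

Beata, Quinn, Kira, Fatima, Amira, Sara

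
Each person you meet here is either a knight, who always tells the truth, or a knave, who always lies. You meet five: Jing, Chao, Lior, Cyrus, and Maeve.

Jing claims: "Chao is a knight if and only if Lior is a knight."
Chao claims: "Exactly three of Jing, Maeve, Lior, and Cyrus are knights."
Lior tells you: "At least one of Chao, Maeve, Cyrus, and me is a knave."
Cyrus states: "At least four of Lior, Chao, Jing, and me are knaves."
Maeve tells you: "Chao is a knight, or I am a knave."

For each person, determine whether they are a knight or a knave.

Jing: knight, Chao: knight, Lior: knight, Cyrus: knave, Maeve: knight

Consider Jing. Suppose Jing is a knave.
Then no assignment of the remaining roles makes every statement match its speaker's type — contradiction.
So Jing is a knight.
With that fixed, Cyrus's statement is false, so Cyrus is a knave.
With that fixed, Lior's statement is true, so Lior is a knight.
Consider Chao. Suppose Chao is a knave.
Then Jing's statement comes out false, contradicting Jing being a knight.
So Chao is a knight.
With that fixed, Maeve's statement is true, so Maeve is a knight.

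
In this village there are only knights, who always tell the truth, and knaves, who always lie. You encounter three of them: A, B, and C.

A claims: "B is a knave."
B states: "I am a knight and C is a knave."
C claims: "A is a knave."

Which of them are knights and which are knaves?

Consider A. Suppose A is a knave.
Then no assignment of the remaining roles makes every statement match its speaker's type — contradiction.
So A is a knight.
With that fixed, C's statement is false, so C is a knave.
Consider B. Suppose B is a knight.
Then A's statement comes out false, contradicting A being a knight.
So B is a knave.

A: knight, B: knave, C: knave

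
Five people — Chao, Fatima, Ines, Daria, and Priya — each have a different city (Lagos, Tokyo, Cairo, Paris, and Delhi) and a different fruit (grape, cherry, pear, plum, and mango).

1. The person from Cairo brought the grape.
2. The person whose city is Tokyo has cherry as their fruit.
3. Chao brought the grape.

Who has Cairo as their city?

With clues 1–3, Daria, Fatima, Ines, and Priya are impossible for the one with city Cairo.
That leaves Chao.

Chao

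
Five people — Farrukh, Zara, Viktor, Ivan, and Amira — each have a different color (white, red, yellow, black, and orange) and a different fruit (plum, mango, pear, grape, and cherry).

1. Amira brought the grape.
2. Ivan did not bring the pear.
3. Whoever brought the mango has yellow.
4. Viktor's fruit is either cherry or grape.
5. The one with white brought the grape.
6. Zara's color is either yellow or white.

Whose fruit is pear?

Clue 1 rules out Amira for the one with fruit pear.
With clues 1–2, Ivan is impossible for the one with fruit pear.
With clues 1–4, Viktor is impossible for the one with fruit pear.
With clues 1–6, Zara is impossible for the one with fruit pear.
That leaves Farrukh.

Farrukh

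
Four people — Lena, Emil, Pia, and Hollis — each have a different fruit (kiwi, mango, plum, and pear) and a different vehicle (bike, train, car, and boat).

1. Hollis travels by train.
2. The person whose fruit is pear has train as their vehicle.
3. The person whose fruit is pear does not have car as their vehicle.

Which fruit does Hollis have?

pear

With clues 1–2, kiwi, mango, and plum are impossible for Hollis's fruit.
That leaves pear.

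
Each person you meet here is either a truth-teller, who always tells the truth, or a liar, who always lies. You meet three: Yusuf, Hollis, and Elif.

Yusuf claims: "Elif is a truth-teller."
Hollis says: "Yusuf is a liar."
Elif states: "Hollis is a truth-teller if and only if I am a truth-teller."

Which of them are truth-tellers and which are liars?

Yusuf: liar, Hollis: truth-teller, Elif: liar

Consider Yusuf. Suppose Yusuf is a truth-teller.
Then no assignment of the remaining roles makes every statement match its speaker's type — contradiction.
So Yusuf is a liar.
With that fixed, Hollis's statement is true, so Hollis is a truth-teller.
Consider Elif. Suppose Elif is a truth-teller.
Then Yusuf's statement comes out true, contradicting Yusuf being a liar.
So Elif is a liar.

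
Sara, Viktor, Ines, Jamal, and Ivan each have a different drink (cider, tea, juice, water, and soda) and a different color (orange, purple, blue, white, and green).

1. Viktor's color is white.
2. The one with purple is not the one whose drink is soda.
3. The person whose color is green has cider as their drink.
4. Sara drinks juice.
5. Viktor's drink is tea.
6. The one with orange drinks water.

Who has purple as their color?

Clue 1 rules out Viktor for the one with color purple.
With clues 1–6, Ines, Ivan, and Jamal are impossible for the one with color purple.
That leaves Sara.

Sara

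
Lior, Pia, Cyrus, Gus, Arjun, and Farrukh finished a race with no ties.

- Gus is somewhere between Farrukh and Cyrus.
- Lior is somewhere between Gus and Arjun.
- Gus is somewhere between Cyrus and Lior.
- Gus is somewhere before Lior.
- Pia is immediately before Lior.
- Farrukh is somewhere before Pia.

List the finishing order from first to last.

From clue 1: Gus is in {2,3,4,5}.
From clues 1–2: Lior is in {2,3,4,5}.
From clues 1–4: Cyrus is in {1,2}.
From clues 1–5: Cyrus → place 1, Gus → place 2.
From clues 1–6: Farrukh → place 3, Pia → place 4, Lior → place 5, Arjun → place 6.

Cyrus, Gus, Farrukh, Pia, Lior, Arjun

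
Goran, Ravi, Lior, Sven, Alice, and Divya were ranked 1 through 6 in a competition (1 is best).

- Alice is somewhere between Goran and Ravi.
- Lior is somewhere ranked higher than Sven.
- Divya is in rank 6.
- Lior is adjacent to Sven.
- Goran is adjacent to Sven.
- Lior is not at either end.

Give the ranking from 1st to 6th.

From clue 1: Alice is in {2,3,4,5}.
From clues 1–3: Divya → rank 6.
From clues 1–4: Alice is in {2,4}.
From clues 1–5: Goran is in {3,5}.
From clues 1–6: Ravi → rank 1, Alice → rank 2, Lior → rank 3, Sven → rank 4, Goran → rank 5.

Ravi, Alice, Lior, Sven, Goran, Divya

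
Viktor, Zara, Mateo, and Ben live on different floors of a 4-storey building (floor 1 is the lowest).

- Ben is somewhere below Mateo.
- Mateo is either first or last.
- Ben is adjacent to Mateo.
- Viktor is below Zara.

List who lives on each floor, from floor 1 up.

From clue 1: Mateo is in {2,3,4}.
From clues 1–2: Mateo → floor 4.
From clues 1–3: Ben → floor 3.
From clues 1–4: Viktor → floor 1, Zara → floor 2.

Viktor, Zara, Ben, Mateo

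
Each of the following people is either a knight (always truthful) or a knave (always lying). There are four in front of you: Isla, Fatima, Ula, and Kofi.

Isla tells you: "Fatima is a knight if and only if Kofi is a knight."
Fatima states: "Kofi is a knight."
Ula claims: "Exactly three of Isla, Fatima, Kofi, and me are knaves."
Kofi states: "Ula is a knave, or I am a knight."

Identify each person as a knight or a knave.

Isla: knight, Fatima: knight, Ula: knave, Kofi: knight

Consider Isla. Suppose Isla is a knave.
Then no assignment of the remaining roles makes every statement match its speaker's type — contradiction.
So Isla is a knight.
Consider Fatima. Suppose Fatima is a knave.
Then no assignment of the remaining roles makes every statement match its speaker's type — contradiction.
So Fatima is a knight.
With that fixed, Ula's statement is false, so Ula is a knave.
With that fixed, Kofi's statement is true, so Kofi is a knight.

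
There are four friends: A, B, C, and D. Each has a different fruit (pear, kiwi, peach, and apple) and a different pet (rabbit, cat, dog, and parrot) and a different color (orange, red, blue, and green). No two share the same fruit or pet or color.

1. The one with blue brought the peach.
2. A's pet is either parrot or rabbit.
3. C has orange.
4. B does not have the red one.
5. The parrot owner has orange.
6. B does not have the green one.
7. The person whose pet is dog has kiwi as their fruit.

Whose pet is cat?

B

With clues 1–2, A is impossible for the one with pet cat.
With clues 1–5, C is impossible for the one with pet cat.
With clues 1–7, D is impossible for the one with pet cat.
That leaves B.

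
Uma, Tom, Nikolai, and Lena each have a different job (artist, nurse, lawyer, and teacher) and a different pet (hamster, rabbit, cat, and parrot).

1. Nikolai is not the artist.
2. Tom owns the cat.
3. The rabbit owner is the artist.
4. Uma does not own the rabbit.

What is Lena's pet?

rabbit

With clues 1–2, cat is impossible for Lena's pet.
With clues 1–4, hamster and parrot are impossible for Lena's pet.
That leaves rabbit.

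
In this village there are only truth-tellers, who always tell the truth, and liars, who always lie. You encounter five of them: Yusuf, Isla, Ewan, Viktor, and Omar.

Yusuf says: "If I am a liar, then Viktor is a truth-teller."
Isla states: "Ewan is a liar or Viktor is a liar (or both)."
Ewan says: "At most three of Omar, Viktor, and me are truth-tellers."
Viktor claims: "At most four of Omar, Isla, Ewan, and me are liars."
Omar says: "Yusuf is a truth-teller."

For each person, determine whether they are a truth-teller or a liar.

Regardless of anyone's role, Ewan's statement is true, so Ewan is a truth-teller.
With that fixed, Viktor's statement is true, so Viktor is a truth-teller.
With that fixed, Yusuf's statement is true, so Yusuf is a truth-teller.
With that fixed, Isla's statement is false, so Isla is a liar.
With that fixed, Omar's statement is true, so Omar is a truth-teller.

Yusuf: truth-teller, Isla: liar, Ewan: truth-teller, Viktor: truth-teller, Omar: truth-teller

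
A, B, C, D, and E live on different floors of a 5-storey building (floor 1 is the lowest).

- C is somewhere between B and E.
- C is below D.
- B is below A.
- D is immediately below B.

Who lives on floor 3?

D

With clues 1–4, A, B, C, and E are ruled out for floor 3.
So floor 3 is D.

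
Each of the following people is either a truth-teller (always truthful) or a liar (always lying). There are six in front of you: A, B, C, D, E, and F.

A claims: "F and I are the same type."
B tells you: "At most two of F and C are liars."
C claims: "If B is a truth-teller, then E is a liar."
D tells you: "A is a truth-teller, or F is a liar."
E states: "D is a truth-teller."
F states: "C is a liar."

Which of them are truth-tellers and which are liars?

A: truth-teller, B: truth-teller, C: liar, D: truth-teller, E: truth-teller, F: truth-teller

Regardless of anyone's role, B's statement is true, so B is a truth-teller.
Consider A. Suppose A is a liar.
Then no assignment of the remaining roles makes every statement match its speaker's type — contradiction.
So A is a truth-teller.
With that fixed, D's statement is true, so D is a truth-teller.
With that fixed, E's statement is true, so E is a truth-teller.
With that fixed, C's statement is false, so C is a liar.
With that fixed, F's statement is true, so F is a truth-teller.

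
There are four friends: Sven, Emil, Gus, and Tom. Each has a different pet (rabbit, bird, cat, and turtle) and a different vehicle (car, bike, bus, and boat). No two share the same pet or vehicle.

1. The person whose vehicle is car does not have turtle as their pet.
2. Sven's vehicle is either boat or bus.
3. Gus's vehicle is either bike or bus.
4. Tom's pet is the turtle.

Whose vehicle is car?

With clues 1–2, Sven is impossible for the one with vehicle car.
With clues 1–3, Gus is impossible for the one with vehicle car.
With clues 1–4, Tom is impossible for the one with vehicle car.
That leaves Emil.

Emil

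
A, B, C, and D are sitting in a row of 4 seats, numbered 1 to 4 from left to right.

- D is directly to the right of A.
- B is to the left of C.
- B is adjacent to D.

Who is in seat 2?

With clues 1–2, B is ruled out for seat 2.
With clues 1–3, A and C are ruled out for seat 2.
So seat 2 is D.

D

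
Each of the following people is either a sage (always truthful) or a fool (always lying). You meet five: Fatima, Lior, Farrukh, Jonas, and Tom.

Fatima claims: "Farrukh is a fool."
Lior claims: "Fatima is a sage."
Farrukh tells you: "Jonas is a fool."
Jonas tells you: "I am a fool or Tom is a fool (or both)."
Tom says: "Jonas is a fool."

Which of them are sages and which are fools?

Fatima: sage, Lior: sage, Farrukh: fool, Jonas: sage, Tom: fool

Consider Fatima. Suppose Fatima is a fool.
Then no assignment of the remaining roles makes every statement match its speaker's type — contradiction.
So Fatima is a sage.
With that fixed, Lior's statement is true, so Lior is a sage.
Consider Farrukh. Suppose Farrukh is a sage.
Then Fatima's statement comes out false, contradicting Fatima being a sage.
So Farrukh is a fool.
Consider Jonas. Suppose Jonas is a fool.
Then Farrukh's statement comes out true, contradicting Farrukh being a fool.
So Jonas is a sage.
With that fixed, Tom's statement is false, so Tom is a fool.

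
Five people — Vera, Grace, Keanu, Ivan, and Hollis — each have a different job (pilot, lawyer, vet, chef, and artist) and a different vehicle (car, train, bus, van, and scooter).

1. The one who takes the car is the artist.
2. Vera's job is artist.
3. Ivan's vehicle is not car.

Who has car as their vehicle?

With clues 1–2, Grace, Hollis, Ivan, and Keanu are impossible for the one with vehicle car.
That leaves Vera.

Vera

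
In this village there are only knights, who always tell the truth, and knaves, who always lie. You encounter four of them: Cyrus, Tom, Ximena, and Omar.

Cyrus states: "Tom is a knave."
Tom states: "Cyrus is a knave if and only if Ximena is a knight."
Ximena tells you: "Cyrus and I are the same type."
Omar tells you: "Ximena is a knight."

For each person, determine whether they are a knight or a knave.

Consider Cyrus. Suppose Cyrus is a knave.
Then whichever role Ximena has, Ximena's statement has the wrong truth value — contradiction.
So Cyrus is a knight.
Consider Tom. Suppose Tom is a knight.
Then Cyrus's statement comes out false, contradicting Cyrus being a knight.
So Tom is a knave.
Consider Ximena. Suppose Ximena is a knave.
Then Tom's statement comes out true, contradicting Tom being a knave.
So Ximena is a knight.
With that fixed, Omar's statement is true, so Omar is a knight.

Cyrus: knight, Tom: knave, Ximena: knight, Omar: knight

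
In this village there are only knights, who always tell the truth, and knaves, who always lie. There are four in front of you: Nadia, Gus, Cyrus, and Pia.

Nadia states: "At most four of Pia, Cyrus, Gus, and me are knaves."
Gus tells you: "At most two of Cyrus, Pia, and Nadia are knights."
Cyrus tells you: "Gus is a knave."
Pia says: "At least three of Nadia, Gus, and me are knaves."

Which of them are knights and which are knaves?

Nadia: knight, Gus: knight, Cyrus: knave, Pia: knave

Regardless of anyone's role, Nadia's statement is true, so Nadia is a knight.
With that fixed, Pia's statement is false, so Pia is a knave.
With that fixed, Gus's statement is true, so Gus is a knight.
With that fixed, Cyrus's statement is false, so Cyrus is a knave.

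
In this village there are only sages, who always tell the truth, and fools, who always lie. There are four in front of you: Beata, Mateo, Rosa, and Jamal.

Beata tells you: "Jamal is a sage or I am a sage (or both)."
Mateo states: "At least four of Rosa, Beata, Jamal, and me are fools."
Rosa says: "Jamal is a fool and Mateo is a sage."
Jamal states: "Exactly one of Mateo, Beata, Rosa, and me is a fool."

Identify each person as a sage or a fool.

Beata: sage, Mateo: fool, Rosa: fool, Jamal: fool

Consider Beata. Suppose Beata is a fool.
Then no assignment of the remaining roles makes every statement match its speaker's type — contradiction.
So Beata is a sage.
With that fixed, Mateo's statement is false, so Mateo is a fool.
With that fixed, Rosa's statement is false, so Rosa is a fool.
With that fixed, Jamal's statement is false, so Jamal is a fool.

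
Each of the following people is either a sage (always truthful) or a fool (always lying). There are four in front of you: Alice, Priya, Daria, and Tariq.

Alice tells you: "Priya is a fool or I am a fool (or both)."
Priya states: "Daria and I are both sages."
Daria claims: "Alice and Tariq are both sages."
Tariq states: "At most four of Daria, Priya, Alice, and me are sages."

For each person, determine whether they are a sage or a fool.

Regardless of anyone's role, Tariq's statement is true, so Tariq is a sage.
Consider Alice. Suppose Alice is a fool.
Then Alice's own statement would have to be false, but it can't be — contradiction.
So Alice is a sage.
With that fixed, Daria's statement is true, so Daria is a sage.
Consider Priya. Suppose Priya is a sage.
Then Alice's statement comes out false, contradicting Alice being a sage.
So Priya is a fool.

Alice: sage, Priya: fool, Daria: sage, Tariq: sage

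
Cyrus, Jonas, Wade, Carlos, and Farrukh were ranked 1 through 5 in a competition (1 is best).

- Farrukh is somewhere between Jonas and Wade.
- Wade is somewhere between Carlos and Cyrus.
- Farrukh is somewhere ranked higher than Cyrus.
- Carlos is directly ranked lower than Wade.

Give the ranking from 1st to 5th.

From clue 1: Farrukh is in {2,3,4}.
From clues 1–2: Wade is in {2,4}.
From clues 1–4: Jonas → rank 1, Farrukh → rank 2, Cyrus → rank 3, Wade → rank 4, Carlos → rank 5.

Jonas, Farrukh, Cyrus, Wade, Carlos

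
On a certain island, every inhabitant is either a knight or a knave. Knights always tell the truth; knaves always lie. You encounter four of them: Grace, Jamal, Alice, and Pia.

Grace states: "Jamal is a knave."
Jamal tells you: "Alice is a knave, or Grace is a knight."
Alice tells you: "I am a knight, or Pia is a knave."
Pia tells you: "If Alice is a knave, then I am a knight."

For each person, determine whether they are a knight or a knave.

Grace: knave, Jamal: knight, Alice: knave, Pia: knight

Consider Grace. Suppose Grace is a knight.
Then no assignment of the remaining roles makes every statement match its speaker's type — contradiction.
So Grace is a knave.
Consider Jamal. Suppose Jamal is a knave.
Then Grace's statement comes out true, contradicting Grace being a knave.
So Jamal is a knight.
Consider Alice. Suppose Alice is a knight.
Then Jamal's statement comes out false, contradicting Jamal being a knight.
So Alice is a knave.
Consider Pia. Suppose Pia is a knave.
Then Alice's statement comes out true, contradicting Alice being a knave.
So Pia is a knight.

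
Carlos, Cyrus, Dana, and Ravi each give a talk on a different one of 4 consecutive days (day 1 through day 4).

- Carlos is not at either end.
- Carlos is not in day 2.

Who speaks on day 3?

With clues 1–2, Cyrus, Dana, and Ravi are ruled out for day 3.
So day 3 is Carlos.

Carlos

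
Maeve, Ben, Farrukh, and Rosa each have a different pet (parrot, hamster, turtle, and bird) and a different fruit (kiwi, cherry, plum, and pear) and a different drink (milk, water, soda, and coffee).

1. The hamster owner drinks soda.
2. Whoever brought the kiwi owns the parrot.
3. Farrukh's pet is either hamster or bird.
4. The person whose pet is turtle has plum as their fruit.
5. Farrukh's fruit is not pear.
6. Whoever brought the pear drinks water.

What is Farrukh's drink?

soda

With clues 1–6, coffee, milk, and water are impossible for Farrukh's drink.
That leaves soda.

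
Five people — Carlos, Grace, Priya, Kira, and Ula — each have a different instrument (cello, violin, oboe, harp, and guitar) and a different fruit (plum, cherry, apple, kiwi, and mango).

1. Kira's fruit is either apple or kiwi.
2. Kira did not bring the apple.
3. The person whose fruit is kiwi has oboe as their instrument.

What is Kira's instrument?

oboe

With clues 1–3, cello, guitar, harp, and violin are impossible for Kira's instrument.
That leaves oboe.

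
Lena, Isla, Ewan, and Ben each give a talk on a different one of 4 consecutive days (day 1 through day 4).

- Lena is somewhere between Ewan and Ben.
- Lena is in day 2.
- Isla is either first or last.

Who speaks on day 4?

With clue 1, Lena is ruled out for day 4.
With clues 1–3, Ben and Ewan are ruled out for day 4.
So day 4 is Isla.

Isla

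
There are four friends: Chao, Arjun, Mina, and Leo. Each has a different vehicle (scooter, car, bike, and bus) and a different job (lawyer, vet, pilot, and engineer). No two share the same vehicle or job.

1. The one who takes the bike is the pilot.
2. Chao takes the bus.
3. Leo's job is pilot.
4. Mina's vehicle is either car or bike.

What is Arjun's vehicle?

With clues 1–2, bus is impossible for Arjun's vehicle.
With clues 1–3, bike is impossible for Arjun's vehicle.
With clues 1–4, car is impossible for Arjun's vehicle.
That leaves scooter.

scooter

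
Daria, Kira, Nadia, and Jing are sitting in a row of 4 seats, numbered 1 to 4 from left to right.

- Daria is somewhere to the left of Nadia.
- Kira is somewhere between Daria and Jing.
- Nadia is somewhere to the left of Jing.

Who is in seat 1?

With clue 1, Nadia is ruled out for seat 1.
With clues 1–2, Kira is ruled out for seat 1.
With clues 1–3, Jing is ruled out for seat 1.
So seat 1 is Daria.

Daria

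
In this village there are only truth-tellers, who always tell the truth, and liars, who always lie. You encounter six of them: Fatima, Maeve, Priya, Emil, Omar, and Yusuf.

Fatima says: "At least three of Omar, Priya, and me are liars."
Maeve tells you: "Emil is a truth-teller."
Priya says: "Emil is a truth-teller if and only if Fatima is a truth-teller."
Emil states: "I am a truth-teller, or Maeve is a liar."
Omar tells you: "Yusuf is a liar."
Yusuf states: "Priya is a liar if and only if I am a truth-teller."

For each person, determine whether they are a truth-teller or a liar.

Consider Fatima. Suppose Fatima is a truth-teller.
Then Fatima's own statement would have to be true, but it can't be — contradiction.
So Fatima is a liar.
Consider Maeve. Suppose Maeve is a liar.
Then no assignment of the remaining roles makes every statement match its speaker's type — contradiction.
So Maeve is a truth-teller.
Consider Priya. Suppose Priya is a truth-teller.
Then whichever role Yusuf has, Yusuf's statement has the wrong truth value — contradiction.
So Priya is a liar.
Consider Emil. Suppose Emil is a liar.
Then Maeve's statement comes out false, contradicting Maeve being a truth-teller.
So Emil is a truth-teller.
Consider Omar. Suppose Omar is a liar.
Then Fatima's statement comes out true, contradicting Fatima being a liar.
So Omar is a truth-teller.
Consider Yusuf. Suppose Yusuf is a truth-teller.
Then Omar's statement comes out false, contradicting Omar being a truth-teller.
So Yusuf is a liar.

Fatima: liar, Maeve: truth-teller, Priya: liar, Emil: truth-teller, Omar: truth-teller, Yusuf: liar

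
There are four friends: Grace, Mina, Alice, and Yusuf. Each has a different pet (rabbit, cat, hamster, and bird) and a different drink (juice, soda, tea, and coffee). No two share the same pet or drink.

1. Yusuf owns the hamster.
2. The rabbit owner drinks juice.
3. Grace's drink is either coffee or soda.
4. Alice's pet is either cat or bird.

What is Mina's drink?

With clues 1–4, coffee, soda, and tea are impossible for Mina's drink.
That leaves juice.

juice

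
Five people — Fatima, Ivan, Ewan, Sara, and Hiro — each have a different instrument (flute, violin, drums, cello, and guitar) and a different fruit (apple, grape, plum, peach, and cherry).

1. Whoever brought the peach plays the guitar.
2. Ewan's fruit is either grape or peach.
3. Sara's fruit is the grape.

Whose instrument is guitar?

Ewan

With clues 1–3, Fatima, Hiro, Ivan, and Sara are impossible for the one with instrument guitar.
That leaves Ewan.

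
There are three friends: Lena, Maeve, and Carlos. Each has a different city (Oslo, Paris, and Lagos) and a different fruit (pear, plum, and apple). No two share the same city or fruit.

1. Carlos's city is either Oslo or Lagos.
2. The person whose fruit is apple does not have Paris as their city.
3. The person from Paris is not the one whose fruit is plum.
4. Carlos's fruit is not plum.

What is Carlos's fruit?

With clues 1–3, pear is impossible for Carlos's fruit.
With clues 1–4, plum is impossible for Carlos's fruit.
That leaves apple.

apple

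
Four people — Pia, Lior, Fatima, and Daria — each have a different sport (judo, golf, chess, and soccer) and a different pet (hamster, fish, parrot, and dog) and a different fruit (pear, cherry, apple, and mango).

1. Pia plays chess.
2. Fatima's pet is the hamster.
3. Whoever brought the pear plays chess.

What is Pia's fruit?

pear

With clues 1–3, apple, cherry, and mango are impossible for Pia's fruit.
That leaves pear.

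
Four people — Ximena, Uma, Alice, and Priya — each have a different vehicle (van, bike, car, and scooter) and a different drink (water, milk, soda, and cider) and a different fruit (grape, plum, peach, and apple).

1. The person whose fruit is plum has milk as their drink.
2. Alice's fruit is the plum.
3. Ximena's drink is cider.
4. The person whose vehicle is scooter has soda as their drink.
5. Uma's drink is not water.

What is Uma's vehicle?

With clues 1–5, bike, car, and van are impossible for Uma's vehicle.
That leaves scooter.

scooter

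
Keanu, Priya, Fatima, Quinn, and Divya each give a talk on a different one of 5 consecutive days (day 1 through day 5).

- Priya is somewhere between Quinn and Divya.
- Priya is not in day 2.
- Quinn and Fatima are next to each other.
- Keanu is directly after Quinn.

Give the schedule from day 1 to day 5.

From clue 1: Priya is in {2,3,4}.
From clues 1–2: Priya is in {3,4}.
From clues 1–4: Fatima → day 1, Quinn → day 2, Keanu → day 3, Priya → day 4, Divya → day 5.

Fatima, Quinn, Keanu, Priya, Divya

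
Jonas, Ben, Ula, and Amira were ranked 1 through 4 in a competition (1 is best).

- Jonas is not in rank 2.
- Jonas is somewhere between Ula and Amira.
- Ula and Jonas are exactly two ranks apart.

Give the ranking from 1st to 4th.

Ula, Ben, Jonas, Amira

From clue 1: Jonas is in {1,3,4}.
From clues 1–2: Jonas → rank 3.
From clues 1–3: Ula → rank 1, Ben → rank 2, Amira → rank 4.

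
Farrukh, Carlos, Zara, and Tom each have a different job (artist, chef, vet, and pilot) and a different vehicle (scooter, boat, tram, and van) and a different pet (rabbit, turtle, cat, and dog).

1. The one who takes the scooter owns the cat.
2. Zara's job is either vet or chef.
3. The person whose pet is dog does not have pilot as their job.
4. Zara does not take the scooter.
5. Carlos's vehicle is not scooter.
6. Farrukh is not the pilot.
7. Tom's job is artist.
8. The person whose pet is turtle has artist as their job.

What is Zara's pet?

With clues 1–4, cat is impossible for Zara's pet.
With clues 1–8, rabbit and turtle are impossible for Zara's pet.
That leaves dog.

dog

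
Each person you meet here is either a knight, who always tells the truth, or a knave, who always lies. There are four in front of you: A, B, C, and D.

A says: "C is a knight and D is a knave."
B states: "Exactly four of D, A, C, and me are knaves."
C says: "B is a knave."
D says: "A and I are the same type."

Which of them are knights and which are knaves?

Consider A. Suppose A is a knave.
Then whichever role D has, D's statement has the wrong truth value — contradiction.
So A is a knight.
With that fixed, B's statement is false, so B is a knave.
With that fixed, C's statement is true, so C is a knight.
Consider D. Suppose D is a knight.
Then A's statement comes out false, contradicting A being a knight.
So D is a knave.

A: knight, B: knave, C: knight, D: knave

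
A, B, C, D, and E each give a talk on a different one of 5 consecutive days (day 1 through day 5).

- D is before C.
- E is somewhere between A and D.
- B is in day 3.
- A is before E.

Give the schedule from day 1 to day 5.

A, E, B, D, C

From clue 1: C is in {2,3,4,5}.
From clues 1–2: E is in {2,3,4}.
From clues 1–3: B → day 3.
From clues 1–4: A → day 1, E → day 2, D → day 4, C → day 5.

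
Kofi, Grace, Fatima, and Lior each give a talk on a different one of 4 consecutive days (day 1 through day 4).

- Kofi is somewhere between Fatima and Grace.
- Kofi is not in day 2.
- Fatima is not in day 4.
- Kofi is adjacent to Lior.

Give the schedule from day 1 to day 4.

Fatima, Lior, Kofi, Grace

From clue 1: Kofi is in {2,3}.
From clues 1–2: Kofi → day 3.
From clues 1–3: Grace → day 4.
From clues 1–4: Fatima → day 1, Lior → day 2.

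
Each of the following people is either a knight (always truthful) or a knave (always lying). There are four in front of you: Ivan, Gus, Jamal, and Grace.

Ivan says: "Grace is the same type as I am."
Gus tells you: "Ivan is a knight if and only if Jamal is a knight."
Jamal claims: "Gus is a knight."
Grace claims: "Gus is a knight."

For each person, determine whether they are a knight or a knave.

Ivan: knight, Gus: knight, Jamal: knight, Grace: knight

Consider Ivan. Suppose Ivan is a knave.
Then no assignment of the remaining roles makes every statement match its speaker's type — contradiction.
So Ivan is a knight.
Consider Gus. Suppose Gus is a knave.
Then no assignment of the remaining roles makes every statement match its speaker's type — contradiction.
So Gus is a knight.
With that fixed, Jamal's statement is true, so Jamal is a knight.
With that fixed, Grace's statement is true, so Grace is a knight.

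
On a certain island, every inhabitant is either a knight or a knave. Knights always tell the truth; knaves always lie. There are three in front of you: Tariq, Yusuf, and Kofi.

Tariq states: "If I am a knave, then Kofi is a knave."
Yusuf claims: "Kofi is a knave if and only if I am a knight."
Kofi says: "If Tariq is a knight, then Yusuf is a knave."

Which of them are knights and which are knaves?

Consider Tariq. Suppose Tariq is a knave.
Then no assignment of the remaining roles makes every statement match its speaker's type — contradiction.
So Tariq is a knight.
Consider Yusuf. Suppose Yusuf is a knave.
Then no assignment of the remaining roles makes every statement match its speaker's type — contradiction.
So Yusuf is a knight.
With that fixed, Kofi's statement is false, so Kofi is a knave.

Tariq: knight, Yusuf: knight, Kofi: knave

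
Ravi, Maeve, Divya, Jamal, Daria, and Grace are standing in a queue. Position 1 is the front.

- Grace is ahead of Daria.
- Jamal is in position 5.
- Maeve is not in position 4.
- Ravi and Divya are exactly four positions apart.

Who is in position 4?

With clues 1–2, Jamal is ruled out for position 4.
With clues 1–3, Maeve is ruled out for position 4.
With clues 1–4, Divya, Grace, and Ravi are ruled out for position 4.
So position 4 is Daria.

Daria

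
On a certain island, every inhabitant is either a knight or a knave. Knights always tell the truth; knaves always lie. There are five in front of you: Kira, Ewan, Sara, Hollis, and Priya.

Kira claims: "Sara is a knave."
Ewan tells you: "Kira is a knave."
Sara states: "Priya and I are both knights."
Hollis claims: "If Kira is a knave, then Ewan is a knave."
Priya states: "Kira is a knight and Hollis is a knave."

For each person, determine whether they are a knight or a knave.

Kira: knight, Ewan: knave, Sara: knave, Hollis: knight, Priya: knave

Consider Kira. Suppose Kira is a knave.
Then no assignment of the remaining roles makes every statement match its speaker's type — contradiction.
So Kira is a knight.
With that fixed, Ewan's statement is false, so Ewan is a knave.
With that fixed, Hollis's statement is true, so Hollis is a knight.
With that fixed, Priya's statement is false, so Priya is a knave.
With that fixed, Sara's statement is false, so Sara is a knave.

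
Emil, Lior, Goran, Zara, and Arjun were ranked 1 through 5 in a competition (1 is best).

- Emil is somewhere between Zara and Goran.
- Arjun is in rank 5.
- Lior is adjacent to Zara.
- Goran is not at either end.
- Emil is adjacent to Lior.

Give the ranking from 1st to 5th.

From clue 1: Emil is in {2,3,4}.
From clues 1–2: Arjun → rank 5.
From clues 1–3: Emil is in {2,3}.
From clues 1–4: Emil → rank 3, Goran → rank 4.
From clues 1–5: Zara → rank 1, Lior → rank 2.

Zara, Lior, Emil, Goran, Arjun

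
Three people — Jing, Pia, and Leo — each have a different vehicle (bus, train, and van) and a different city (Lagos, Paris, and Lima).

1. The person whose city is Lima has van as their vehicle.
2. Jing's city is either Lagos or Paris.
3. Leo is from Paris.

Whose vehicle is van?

Pia

With clues 1–2, Jing is impossible for the one with vehicle van.
With clues 1–3, Leo is impossible for the one with vehicle van.
That leaves Pia.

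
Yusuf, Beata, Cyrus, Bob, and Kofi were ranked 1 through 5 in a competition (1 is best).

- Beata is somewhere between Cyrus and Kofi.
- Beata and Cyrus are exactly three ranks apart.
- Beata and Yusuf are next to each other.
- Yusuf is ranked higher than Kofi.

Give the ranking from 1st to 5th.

From clue 1: Beata is in {2,3,4}.
From clues 1–2: Beata is in {2,4}.
From clues 1–3: Yusuf → rank 3.
From clues 1–4: Cyrus → rank 1, Bob → rank 2, Beata → rank 4, Kofi → rank 5.

Cyrus, Bob, Yusuf, Beata, Kofi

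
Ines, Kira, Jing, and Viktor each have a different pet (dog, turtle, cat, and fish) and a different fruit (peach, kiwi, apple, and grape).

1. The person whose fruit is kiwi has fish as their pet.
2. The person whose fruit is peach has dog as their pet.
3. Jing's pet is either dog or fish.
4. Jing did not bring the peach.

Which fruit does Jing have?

kiwi

With clues 1–3, apple and grape are impossible for Jing's fruit.
With clues 1–4, peach is impossible for Jing's fruit.
That leaves kiwi.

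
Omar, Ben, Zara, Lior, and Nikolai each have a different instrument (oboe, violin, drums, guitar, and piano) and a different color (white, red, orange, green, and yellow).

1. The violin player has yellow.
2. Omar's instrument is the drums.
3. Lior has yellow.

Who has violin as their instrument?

With clues 1–2, Omar is impossible for the one with instrument violin.
With clues 1–3, Ben, Nikolai, and Zara are impossible for the one with instrument violin.
That leaves Lior.

Lior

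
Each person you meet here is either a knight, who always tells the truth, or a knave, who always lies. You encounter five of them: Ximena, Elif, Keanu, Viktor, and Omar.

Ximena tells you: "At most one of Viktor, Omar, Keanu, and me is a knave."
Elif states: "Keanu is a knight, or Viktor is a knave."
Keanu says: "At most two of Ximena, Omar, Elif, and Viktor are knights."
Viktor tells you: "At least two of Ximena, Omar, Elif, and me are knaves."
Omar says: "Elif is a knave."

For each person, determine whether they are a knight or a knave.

Consider Ximena. Suppose Ximena is a knight.
Then no assignment of the remaining roles makes every statement match its speaker's type — contradiction.
So Ximena is a knave.
Consider Elif. Suppose Elif is a knave.
Then no assignment of the remaining roles makes every statement match its speaker's type — contradiction.
So Elif is a knight.
With that fixed, Omar's statement is false, so Omar is a knave.
With that fixed, Keanu's statement is true, so Keanu is a knight.
With that fixed, Viktor's statement is true, so Viktor is a knight.

Ximena: knave, Elif: knight, Keanu: knight, Viktor: knight, Omar: knave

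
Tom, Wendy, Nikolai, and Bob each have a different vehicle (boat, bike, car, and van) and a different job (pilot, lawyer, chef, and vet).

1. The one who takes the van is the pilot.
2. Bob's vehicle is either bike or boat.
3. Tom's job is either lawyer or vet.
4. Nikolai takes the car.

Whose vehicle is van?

With clues 1–2, Bob is impossible for the one with vehicle van.
With clues 1–3, Tom is impossible for the one with vehicle van.
With clues 1–4, Nikolai is impossible for the one with vehicle van.
That leaves Wendy.

Wendy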